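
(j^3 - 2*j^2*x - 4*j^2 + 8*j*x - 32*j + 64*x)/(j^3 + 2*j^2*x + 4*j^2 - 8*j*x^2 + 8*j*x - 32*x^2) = (j - 8)/(j + 4*x)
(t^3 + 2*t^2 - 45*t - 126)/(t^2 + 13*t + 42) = (t^2 - 4*t - 21)/(t + 7)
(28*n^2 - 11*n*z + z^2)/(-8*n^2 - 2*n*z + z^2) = (-7*n + z)/(2*n + z)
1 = 1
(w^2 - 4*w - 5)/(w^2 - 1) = (w - 5)/(w - 1)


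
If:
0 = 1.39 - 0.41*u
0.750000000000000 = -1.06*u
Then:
No Solution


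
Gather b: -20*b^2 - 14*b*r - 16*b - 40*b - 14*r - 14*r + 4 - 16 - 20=-20*b^2 + b*(-14*r - 56) - 28*r - 32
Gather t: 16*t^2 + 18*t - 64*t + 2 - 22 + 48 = 16*t^2 - 46*t + 28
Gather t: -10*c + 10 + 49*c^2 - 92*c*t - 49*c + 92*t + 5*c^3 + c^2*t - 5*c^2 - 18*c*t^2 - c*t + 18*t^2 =5*c^3 + 44*c^2 - 59*c + t^2*(18 - 18*c) + t*(c^2 - 93*c + 92) + 10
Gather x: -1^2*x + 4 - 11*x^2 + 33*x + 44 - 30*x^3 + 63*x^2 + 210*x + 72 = -30*x^3 + 52*x^2 + 242*x + 120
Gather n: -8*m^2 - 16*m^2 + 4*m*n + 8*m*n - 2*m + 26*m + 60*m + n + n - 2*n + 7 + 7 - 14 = -24*m^2 + 12*m*n + 84*m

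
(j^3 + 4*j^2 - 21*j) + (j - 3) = j^3 + 4*j^2 - 20*j - 3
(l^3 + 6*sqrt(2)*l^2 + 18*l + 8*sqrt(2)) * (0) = 0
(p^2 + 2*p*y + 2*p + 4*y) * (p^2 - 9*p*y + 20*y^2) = p^4 - 7*p^3*y + 2*p^3 + 2*p^2*y^2 - 14*p^2*y + 40*p*y^3 + 4*p*y^2 + 80*y^3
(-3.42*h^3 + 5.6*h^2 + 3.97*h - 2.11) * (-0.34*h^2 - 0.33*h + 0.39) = 1.1628*h^5 - 0.7754*h^4 - 4.5316*h^3 + 1.5913*h^2 + 2.2446*h - 0.8229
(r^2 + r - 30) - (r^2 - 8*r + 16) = 9*r - 46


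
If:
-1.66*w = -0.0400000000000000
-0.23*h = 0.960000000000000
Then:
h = -4.17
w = 0.02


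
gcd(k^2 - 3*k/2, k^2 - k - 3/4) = k - 3/2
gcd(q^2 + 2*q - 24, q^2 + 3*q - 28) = q - 4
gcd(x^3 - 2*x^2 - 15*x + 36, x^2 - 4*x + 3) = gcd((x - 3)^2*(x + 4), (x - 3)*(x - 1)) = x - 3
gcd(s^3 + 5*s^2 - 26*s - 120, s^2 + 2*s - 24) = s + 6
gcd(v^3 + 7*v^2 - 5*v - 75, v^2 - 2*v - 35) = v + 5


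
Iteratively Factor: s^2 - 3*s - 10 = (s + 2)*(s - 5)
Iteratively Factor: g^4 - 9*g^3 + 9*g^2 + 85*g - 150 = (g - 5)*(g^3 - 4*g^2 - 11*g + 30) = (g - 5)*(g - 2)*(g^2 - 2*g - 15) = (g - 5)^2*(g - 2)*(g + 3)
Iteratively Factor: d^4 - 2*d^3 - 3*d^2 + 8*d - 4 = (d - 1)*(d^3 - d^2 - 4*d + 4) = (d - 1)*(d + 2)*(d^2 - 3*d + 2) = (d - 1)^2*(d + 2)*(d - 2)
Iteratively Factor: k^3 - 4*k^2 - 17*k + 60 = (k - 3)*(k^2 - k - 20) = (k - 3)*(k + 4)*(k - 5)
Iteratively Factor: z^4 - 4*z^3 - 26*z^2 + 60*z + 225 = (z + 3)*(z^3 - 7*z^2 - 5*z + 75) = (z + 3)^2*(z^2 - 10*z + 25) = (z - 5)*(z + 3)^2*(z - 5)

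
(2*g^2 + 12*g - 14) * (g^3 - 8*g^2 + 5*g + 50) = 2*g^5 - 4*g^4 - 100*g^3 + 272*g^2 + 530*g - 700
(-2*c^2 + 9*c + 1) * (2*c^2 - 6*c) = -4*c^4 + 30*c^3 - 52*c^2 - 6*c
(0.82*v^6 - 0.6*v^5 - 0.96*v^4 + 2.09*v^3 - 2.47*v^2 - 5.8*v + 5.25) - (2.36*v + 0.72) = 0.82*v^6 - 0.6*v^5 - 0.96*v^4 + 2.09*v^3 - 2.47*v^2 - 8.16*v + 4.53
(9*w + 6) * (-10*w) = -90*w^2 - 60*w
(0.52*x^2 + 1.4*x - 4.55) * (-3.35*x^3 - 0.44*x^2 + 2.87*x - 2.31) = -1.742*x^5 - 4.9188*x^4 + 16.1189*x^3 + 4.8188*x^2 - 16.2925*x + 10.5105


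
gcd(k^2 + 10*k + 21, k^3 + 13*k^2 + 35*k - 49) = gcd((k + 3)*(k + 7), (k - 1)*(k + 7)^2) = k + 7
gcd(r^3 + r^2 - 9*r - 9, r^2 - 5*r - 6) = r + 1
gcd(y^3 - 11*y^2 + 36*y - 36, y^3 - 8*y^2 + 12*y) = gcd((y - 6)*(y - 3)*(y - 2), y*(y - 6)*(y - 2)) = y^2 - 8*y + 12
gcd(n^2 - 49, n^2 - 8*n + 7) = n - 7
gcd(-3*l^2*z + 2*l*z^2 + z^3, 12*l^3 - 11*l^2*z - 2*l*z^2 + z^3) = -3*l^2 + 2*l*z + z^2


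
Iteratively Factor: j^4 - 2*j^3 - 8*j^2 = (j - 4)*(j^3 + 2*j^2) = (j - 4)*(j + 2)*(j^2) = j*(j - 4)*(j + 2)*(j)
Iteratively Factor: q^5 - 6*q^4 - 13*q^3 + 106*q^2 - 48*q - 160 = (q - 5)*(q^4 - q^3 - 18*q^2 + 16*q + 32) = (q - 5)*(q + 4)*(q^3 - 5*q^2 + 2*q + 8) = (q - 5)*(q - 2)*(q + 4)*(q^2 - 3*q - 4) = (q - 5)*(q - 2)*(q + 1)*(q + 4)*(q - 4)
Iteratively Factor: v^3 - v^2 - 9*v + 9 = (v - 3)*(v^2 + 2*v - 3) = (v - 3)*(v - 1)*(v + 3)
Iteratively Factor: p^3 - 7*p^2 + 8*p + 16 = (p - 4)*(p^2 - 3*p - 4) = (p - 4)*(p + 1)*(p - 4)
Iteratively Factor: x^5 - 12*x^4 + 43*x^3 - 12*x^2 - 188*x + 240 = (x - 2)*(x^4 - 10*x^3 + 23*x^2 + 34*x - 120) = (x - 2)*(x + 2)*(x^3 - 12*x^2 + 47*x - 60) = (x - 5)*(x - 2)*(x + 2)*(x^2 - 7*x + 12) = (x - 5)*(x - 3)*(x - 2)*(x + 2)*(x - 4)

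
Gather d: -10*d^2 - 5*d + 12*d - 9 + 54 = -10*d^2 + 7*d + 45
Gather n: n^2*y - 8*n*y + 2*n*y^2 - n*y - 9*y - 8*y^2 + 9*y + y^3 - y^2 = n^2*y + n*(2*y^2 - 9*y) + y^3 - 9*y^2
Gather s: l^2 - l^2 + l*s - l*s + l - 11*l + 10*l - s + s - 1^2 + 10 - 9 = 0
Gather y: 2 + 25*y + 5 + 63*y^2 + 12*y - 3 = 63*y^2 + 37*y + 4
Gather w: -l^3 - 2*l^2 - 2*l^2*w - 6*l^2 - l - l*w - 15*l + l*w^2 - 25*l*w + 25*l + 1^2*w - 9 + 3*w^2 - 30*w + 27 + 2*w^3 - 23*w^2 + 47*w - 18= -l^3 - 8*l^2 + 9*l + 2*w^3 + w^2*(l - 20) + w*(-2*l^2 - 26*l + 18)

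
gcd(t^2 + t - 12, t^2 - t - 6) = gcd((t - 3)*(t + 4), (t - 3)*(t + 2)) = t - 3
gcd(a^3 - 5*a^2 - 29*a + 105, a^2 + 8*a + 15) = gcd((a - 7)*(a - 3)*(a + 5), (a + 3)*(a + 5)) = a + 5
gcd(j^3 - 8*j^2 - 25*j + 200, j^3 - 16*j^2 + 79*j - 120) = j^2 - 13*j + 40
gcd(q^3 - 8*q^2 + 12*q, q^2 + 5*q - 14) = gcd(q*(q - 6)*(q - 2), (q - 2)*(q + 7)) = q - 2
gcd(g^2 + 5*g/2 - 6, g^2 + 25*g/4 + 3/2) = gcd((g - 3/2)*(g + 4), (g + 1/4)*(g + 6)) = 1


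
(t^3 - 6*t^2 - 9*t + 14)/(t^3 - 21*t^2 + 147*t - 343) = (t^2 + t - 2)/(t^2 - 14*t + 49)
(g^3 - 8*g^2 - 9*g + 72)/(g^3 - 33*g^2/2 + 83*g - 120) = 2*(g^2 - 9)/(2*g^2 - 17*g + 30)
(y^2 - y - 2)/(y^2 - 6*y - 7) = (y - 2)/(y - 7)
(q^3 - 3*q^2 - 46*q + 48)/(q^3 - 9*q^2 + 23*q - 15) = (q^2 - 2*q - 48)/(q^2 - 8*q + 15)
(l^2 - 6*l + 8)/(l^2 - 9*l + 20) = (l - 2)/(l - 5)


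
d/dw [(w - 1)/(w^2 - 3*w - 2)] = (w^2 - 3*w - (w - 1)*(2*w - 3) - 2)/(-w^2 + 3*w + 2)^2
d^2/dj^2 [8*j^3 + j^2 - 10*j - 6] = 48*j + 2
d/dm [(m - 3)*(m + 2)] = 2*m - 1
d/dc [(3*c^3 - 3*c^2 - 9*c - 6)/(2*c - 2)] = 3*(2*c^3 - 4*c^2 + 2*c + 5)/(2*(c^2 - 2*c + 1))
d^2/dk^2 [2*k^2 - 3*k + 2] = 4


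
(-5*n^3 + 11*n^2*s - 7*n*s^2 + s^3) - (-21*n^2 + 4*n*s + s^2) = -5*n^3 + 11*n^2*s + 21*n^2 - 7*n*s^2 - 4*n*s + s^3 - s^2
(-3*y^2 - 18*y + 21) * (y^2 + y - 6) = -3*y^4 - 21*y^3 + 21*y^2 + 129*y - 126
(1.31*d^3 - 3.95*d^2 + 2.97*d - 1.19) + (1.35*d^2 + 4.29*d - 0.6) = 1.31*d^3 - 2.6*d^2 + 7.26*d - 1.79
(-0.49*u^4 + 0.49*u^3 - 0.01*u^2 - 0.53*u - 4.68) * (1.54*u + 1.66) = -0.7546*u^5 - 0.0587999999999999*u^4 + 0.798*u^3 - 0.8328*u^2 - 8.087*u - 7.7688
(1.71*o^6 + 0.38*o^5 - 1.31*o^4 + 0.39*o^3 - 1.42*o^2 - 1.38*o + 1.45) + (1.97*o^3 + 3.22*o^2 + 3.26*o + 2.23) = 1.71*o^6 + 0.38*o^5 - 1.31*o^4 + 2.36*o^3 + 1.8*o^2 + 1.88*o + 3.68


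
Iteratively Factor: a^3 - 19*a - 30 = (a + 2)*(a^2 - 2*a - 15) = (a + 2)*(a + 3)*(a - 5)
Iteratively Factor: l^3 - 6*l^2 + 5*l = (l - 5)*(l^2 - l) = (l - 5)*(l - 1)*(l)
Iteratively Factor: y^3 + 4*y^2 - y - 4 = (y + 1)*(y^2 + 3*y - 4) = (y + 1)*(y + 4)*(y - 1)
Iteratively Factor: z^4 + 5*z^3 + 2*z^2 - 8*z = (z + 4)*(z^3 + z^2 - 2*z) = (z + 2)*(z + 4)*(z^2 - z) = z*(z + 2)*(z + 4)*(z - 1)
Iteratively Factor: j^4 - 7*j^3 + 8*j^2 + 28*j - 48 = (j - 3)*(j^3 - 4*j^2 - 4*j + 16) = (j - 4)*(j - 3)*(j^2 - 4) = (j - 4)*(j - 3)*(j - 2)*(j + 2)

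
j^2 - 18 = (j - 3*sqrt(2))*(j + 3*sqrt(2))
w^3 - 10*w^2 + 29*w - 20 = (w - 5)*(w - 4)*(w - 1)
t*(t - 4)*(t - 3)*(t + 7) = t^4 - 37*t^2 + 84*t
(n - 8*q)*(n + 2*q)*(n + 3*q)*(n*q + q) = n^4*q - 3*n^3*q^2 + n^3*q - 34*n^2*q^3 - 3*n^2*q^2 - 48*n*q^4 - 34*n*q^3 - 48*q^4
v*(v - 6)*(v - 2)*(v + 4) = v^4 - 4*v^3 - 20*v^2 + 48*v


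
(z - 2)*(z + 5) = z^2 + 3*z - 10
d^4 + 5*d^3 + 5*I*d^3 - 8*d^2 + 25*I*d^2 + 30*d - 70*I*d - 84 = (d - 2)*(d + 7)*(d - I)*(d + 6*I)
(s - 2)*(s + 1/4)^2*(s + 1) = s^4 - s^3/2 - 39*s^2/16 - 17*s/16 - 1/8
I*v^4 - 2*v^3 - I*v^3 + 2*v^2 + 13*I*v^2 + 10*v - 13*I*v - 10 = (v - 1)*(v - 2*I)*(v + 5*I)*(I*v + 1)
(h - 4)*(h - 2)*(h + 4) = h^3 - 2*h^2 - 16*h + 32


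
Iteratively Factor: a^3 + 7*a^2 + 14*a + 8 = (a + 1)*(a^2 + 6*a + 8) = (a + 1)*(a + 2)*(a + 4)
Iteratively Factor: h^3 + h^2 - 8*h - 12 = (h + 2)*(h^2 - h - 6) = (h - 3)*(h + 2)*(h + 2)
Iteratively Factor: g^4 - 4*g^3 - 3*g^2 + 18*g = (g - 3)*(g^3 - g^2 - 6*g) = g*(g - 3)*(g^2 - g - 6) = g*(g - 3)^2*(g + 2)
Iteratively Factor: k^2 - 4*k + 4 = (k - 2)*(k - 2)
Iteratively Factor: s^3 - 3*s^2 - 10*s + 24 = (s + 3)*(s^2 - 6*s + 8) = (s - 2)*(s + 3)*(s - 4)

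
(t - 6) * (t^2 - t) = t^3 - 7*t^2 + 6*t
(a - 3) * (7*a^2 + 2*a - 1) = 7*a^3 - 19*a^2 - 7*a + 3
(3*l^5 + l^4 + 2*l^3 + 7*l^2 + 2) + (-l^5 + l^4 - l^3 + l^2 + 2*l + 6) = 2*l^5 + 2*l^4 + l^3 + 8*l^2 + 2*l + 8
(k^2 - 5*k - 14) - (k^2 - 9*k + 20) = 4*k - 34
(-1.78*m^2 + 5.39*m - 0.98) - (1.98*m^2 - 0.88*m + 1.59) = -3.76*m^2 + 6.27*m - 2.57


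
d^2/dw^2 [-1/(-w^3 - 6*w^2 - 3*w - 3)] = 6*(-(w + 2)*(w^3 + 6*w^2 + 3*w + 3) + 3*(w^2 + 4*w + 1)^2)/(w^3 + 6*w^2 + 3*w + 3)^3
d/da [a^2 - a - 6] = 2*a - 1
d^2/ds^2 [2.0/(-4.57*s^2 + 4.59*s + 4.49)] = (-83.5396*s^2 + 83.9052*s + 2.0*(9.14*s - 4.59)*(18.28*s - 9.18) + 82.0772)/(-4.57*s^2 + 4.59*s + 4.49)^3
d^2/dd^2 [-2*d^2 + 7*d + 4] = -4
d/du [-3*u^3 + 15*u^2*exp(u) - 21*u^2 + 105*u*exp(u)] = 15*u^2*exp(u) - 9*u^2 + 135*u*exp(u) - 42*u + 105*exp(u)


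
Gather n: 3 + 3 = 6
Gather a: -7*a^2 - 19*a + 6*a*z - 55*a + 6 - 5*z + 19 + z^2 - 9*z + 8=-7*a^2 + a*(6*z - 74) + z^2 - 14*z + 33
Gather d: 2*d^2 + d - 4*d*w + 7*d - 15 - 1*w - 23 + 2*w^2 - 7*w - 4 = 2*d^2 + d*(8 - 4*w) + 2*w^2 - 8*w - 42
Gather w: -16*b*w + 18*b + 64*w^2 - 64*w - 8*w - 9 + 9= 18*b + 64*w^2 + w*(-16*b - 72)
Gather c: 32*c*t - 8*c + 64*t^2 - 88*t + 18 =c*(32*t - 8) + 64*t^2 - 88*t + 18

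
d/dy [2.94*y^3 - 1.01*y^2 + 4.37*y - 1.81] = 8.82*y^2 - 2.02*y + 4.37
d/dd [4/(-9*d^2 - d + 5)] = 4*(18*d + 1)/(9*d^2 + d - 5)^2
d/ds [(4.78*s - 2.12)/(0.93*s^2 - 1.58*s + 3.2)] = (-4.4454*s^2 + 3.9432*s + 11.9464)/(0.8649*s^4 - 2.9388*s^3 + 8.4484*s^2 - 10.112*s + 10.24)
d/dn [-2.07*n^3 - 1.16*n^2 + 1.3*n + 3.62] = -6.21*n^2 - 2.32*n + 1.3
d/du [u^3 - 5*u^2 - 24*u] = 3*u^2 - 10*u - 24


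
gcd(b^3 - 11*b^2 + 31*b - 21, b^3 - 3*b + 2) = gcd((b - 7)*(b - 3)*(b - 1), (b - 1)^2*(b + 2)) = b - 1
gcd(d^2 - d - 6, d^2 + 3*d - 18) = d - 3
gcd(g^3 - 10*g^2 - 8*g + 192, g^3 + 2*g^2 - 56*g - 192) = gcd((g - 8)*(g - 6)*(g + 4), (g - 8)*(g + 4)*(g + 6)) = g^2 - 4*g - 32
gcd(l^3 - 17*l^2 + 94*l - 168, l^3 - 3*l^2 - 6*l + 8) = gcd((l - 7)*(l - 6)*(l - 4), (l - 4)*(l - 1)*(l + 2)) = l - 4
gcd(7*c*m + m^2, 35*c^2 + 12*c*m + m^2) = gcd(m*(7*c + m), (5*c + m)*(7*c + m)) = 7*c + m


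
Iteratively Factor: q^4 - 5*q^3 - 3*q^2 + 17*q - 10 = (q - 1)*(q^3 - 4*q^2 - 7*q + 10) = (q - 5)*(q - 1)*(q^2 + q - 2) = (q - 5)*(q - 1)^2*(q + 2)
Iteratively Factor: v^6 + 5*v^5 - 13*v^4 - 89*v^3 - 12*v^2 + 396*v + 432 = (v - 3)*(v^5 + 8*v^4 + 11*v^3 - 56*v^2 - 180*v - 144) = (v - 3)*(v + 2)*(v^4 + 6*v^3 - v^2 - 54*v - 72) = (v - 3)*(v + 2)^2*(v^3 + 4*v^2 - 9*v - 36) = (v - 3)^2*(v + 2)^2*(v^2 + 7*v + 12) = (v - 3)^2*(v + 2)^2*(v + 4)*(v + 3)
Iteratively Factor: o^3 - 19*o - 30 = (o + 2)*(o^2 - 2*o - 15) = (o - 5)*(o + 2)*(o + 3)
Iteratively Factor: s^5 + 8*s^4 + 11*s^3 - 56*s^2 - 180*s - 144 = (s - 3)*(s^4 + 11*s^3 + 44*s^2 + 76*s + 48) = (s - 3)*(s + 2)*(s^3 + 9*s^2 + 26*s + 24) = (s - 3)*(s + 2)*(s + 4)*(s^2 + 5*s + 6) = (s - 3)*(s + 2)^2*(s + 4)*(s + 3)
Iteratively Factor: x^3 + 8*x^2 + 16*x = (x + 4)*(x^2 + 4*x) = x*(x + 4)*(x + 4)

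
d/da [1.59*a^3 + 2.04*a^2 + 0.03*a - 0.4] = 4.77*a^2 + 4.08*a + 0.03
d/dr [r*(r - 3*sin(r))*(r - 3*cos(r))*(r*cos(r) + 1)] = -r^4*sin(r) + 4*r^3*cos(r) - 3*sqrt(2)*r^3*cos(2*r + pi/4) + 3*r^2*sin(r) - 9*sqrt(2)*r^2*sin(2*r + pi/4)/2 - 3*r^2*cos(r)/4 + 27*r^2*cos(3*r)/4 - 3*r^2/2 - 3*r*sin(r)/2 + 9*r*sin(3*r)/2 - 6*r*cos(r) + 9*r*cos(2*r) + 9*sin(2*r)/2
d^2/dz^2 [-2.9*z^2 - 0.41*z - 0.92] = -5.80000000000000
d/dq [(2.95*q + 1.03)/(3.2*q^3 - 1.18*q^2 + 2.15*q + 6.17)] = (-18.88*q^3 - 6.407*q^2 + 2.4308*q + 15.987)/(10.24*q^6 - 7.552*q^5 + 15.1524*q^4 + 34.414*q^3 - 9.9387*q^2 + 26.531*q + 38.0689)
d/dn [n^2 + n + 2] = 2*n + 1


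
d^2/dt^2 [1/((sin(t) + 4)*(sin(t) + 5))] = (-4*sin(t)^4 - 27*sin(t)^3 + 5*sin(t)^2 + 234*sin(t) + 122)/((sin(t) + 4)^3*(sin(t) + 5)^3)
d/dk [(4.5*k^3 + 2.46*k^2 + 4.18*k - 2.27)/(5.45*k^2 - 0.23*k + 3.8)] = (24.525*k^4 - 2.07*k^3 + 27.9532*k^2 + 43.439*k + 15.3619)/(29.7025*k^4 - 2.507*k^3 + 41.4729*k^2 - 1.748*k + 14.44)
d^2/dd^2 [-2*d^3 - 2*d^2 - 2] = -12*d - 4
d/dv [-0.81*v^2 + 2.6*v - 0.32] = 2.6 - 1.62*v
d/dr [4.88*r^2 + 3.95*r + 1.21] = 9.76*r + 3.95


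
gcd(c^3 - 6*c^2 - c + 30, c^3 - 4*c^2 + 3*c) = c - 3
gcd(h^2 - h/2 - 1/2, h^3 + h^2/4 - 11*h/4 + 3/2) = h - 1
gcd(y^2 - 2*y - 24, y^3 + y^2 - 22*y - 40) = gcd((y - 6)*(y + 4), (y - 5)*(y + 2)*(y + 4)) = y + 4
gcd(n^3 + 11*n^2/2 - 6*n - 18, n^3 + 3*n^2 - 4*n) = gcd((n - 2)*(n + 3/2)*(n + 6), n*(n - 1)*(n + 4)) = 1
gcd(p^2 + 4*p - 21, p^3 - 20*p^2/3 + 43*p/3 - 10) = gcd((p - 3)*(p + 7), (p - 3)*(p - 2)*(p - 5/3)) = p - 3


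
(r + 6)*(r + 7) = r^2 + 13*r + 42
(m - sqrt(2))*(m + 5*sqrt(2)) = m^2 + 4*sqrt(2)*m - 10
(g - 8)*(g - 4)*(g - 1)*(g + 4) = g^4 - 9*g^3 - 8*g^2 + 144*g - 128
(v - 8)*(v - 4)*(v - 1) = v^3 - 13*v^2 + 44*v - 32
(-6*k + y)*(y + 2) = -6*k*y - 12*k + y^2 + 2*y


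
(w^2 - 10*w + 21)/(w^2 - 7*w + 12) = (w - 7)/(w - 4)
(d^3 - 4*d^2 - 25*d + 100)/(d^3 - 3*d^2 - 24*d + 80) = (d - 5)/(d - 4)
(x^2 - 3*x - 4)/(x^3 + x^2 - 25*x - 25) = (x - 4)/(x^2 - 25)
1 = 1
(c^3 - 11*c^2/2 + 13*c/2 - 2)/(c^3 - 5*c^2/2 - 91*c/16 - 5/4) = 8*(2*c^2 - 3*c + 1)/(16*c^2 + 24*c + 5)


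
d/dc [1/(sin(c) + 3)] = -cos(c)/(sin(c) + 3)^2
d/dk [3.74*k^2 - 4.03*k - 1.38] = 7.48*k - 4.03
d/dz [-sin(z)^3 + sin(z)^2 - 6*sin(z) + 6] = (-3*sin(z)^2 + 2*sin(z) - 6)*cos(z)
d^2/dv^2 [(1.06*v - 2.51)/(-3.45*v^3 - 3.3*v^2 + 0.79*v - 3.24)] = (-75.6999*v^5 + 286.0947*v^4 + 428.35674*v^3 + 265.14153*v^2 - 139.60098*v - 55.96721)/(41.063625*v^9 + 117.83475*v^8 + 84.502575*v^7 + 97.6644*v^6 + 201.974535*v^5 + 59.04567*v^4 + 57.477041*v^3 + 109.992492*v^2 - 24.879312*v + 34.012224)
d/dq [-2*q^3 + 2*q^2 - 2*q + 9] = -6*q^2 + 4*q - 2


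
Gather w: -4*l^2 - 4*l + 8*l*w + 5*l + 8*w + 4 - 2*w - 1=-4*l^2 + l + w*(8*l + 6) + 3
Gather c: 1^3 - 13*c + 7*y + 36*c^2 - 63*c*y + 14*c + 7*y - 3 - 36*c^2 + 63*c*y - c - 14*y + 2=0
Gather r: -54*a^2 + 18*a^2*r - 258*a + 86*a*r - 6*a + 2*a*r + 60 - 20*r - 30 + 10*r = -54*a^2 - 264*a + r*(18*a^2 + 88*a - 10) + 30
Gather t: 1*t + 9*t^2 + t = 9*t^2 + 2*t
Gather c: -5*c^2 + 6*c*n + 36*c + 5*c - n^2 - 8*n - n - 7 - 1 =-5*c^2 + c*(6*n + 41) - n^2 - 9*n - 8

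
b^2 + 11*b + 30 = (b + 5)*(b + 6)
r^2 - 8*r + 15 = (r - 5)*(r - 3)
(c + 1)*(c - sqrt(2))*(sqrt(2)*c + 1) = sqrt(2)*c^3 - c^2 + sqrt(2)*c^2 - sqrt(2)*c - c - sqrt(2)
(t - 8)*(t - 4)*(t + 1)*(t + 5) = t^4 - 6*t^3 - 35*t^2 + 132*t + 160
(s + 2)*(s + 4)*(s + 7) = s^3 + 13*s^2 + 50*s + 56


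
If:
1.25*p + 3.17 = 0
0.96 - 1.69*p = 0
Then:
No Solution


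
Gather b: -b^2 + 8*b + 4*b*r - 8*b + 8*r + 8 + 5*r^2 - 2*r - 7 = -b^2 + 4*b*r + 5*r^2 + 6*r + 1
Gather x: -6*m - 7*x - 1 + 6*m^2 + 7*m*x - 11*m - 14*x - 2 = 6*m^2 - 17*m + x*(7*m - 21) - 3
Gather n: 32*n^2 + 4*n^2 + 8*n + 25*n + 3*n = 36*n^2 + 36*n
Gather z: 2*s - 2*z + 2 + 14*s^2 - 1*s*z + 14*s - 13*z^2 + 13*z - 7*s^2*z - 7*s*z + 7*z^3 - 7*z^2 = 14*s^2 + 16*s + 7*z^3 - 20*z^2 + z*(-7*s^2 - 8*s + 11) + 2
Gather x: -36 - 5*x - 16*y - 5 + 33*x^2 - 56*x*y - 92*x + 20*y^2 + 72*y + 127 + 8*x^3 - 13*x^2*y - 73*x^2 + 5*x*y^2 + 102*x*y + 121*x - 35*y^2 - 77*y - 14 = 8*x^3 + x^2*(-13*y - 40) + x*(5*y^2 + 46*y + 24) - 15*y^2 - 21*y + 72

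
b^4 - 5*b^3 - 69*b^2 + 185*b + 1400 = (b - 8)*(b - 7)*(b + 5)^2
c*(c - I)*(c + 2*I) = c^3 + I*c^2 + 2*c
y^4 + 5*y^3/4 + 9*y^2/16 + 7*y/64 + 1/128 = (y + 1/4)^3*(y + 1/2)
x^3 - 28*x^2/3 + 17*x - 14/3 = (x - 7)*(x - 2)*(x - 1/3)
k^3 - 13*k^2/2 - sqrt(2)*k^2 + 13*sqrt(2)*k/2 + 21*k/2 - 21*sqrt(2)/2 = (k - 7/2)*(k - 3)*(k - sqrt(2))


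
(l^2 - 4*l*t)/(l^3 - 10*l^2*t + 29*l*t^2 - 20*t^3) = l/(l^2 - 6*l*t + 5*t^2)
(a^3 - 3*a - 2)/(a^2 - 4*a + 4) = (a^2 + 2*a + 1)/(a - 2)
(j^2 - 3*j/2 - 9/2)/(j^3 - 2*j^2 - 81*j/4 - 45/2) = 2*(j - 3)/(2*j^2 - 7*j - 30)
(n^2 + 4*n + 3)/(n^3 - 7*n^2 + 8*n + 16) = (n + 3)/(n^2 - 8*n + 16)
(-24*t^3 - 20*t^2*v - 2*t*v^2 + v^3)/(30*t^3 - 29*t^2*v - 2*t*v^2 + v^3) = (-4*t^2 - 4*t*v - v^2)/(5*t^2 - 4*t*v - v^2)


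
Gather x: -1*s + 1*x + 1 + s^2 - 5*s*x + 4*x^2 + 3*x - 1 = s^2 - s + 4*x^2 + x*(4 - 5*s)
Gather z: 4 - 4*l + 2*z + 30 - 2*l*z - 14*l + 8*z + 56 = -18*l + z*(10 - 2*l) + 90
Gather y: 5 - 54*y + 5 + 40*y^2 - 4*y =40*y^2 - 58*y + 10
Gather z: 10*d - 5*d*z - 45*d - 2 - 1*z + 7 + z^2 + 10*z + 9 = -35*d + z^2 + z*(9 - 5*d) + 14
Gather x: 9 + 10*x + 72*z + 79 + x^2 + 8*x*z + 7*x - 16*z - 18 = x^2 + x*(8*z + 17) + 56*z + 70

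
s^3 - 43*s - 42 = (s - 7)*(s + 1)*(s + 6)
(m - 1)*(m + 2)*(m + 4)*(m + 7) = m^4 + 12*m^3 + 37*m^2 + 6*m - 56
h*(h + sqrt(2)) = h^2 + sqrt(2)*h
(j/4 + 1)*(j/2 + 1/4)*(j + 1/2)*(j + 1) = j^4/8 + 3*j^3/4 + 37*j^2/32 + 21*j/32 + 1/8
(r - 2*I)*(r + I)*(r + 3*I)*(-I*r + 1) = -I*r^4 + 3*r^3 - 3*I*r^2 + 11*r + 6*I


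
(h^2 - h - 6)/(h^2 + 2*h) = (h - 3)/h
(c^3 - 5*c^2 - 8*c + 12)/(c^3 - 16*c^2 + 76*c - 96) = (c^2 + c - 2)/(c^2 - 10*c + 16)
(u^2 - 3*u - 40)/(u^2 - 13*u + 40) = (u + 5)/(u - 5)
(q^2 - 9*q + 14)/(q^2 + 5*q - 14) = (q - 7)/(q + 7)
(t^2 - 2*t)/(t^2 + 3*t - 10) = t/(t + 5)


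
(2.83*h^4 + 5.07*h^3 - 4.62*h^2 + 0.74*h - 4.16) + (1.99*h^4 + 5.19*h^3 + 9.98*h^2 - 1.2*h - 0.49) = 4.82*h^4 + 10.26*h^3 + 5.36*h^2 - 0.46*h - 4.65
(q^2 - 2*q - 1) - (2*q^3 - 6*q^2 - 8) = -2*q^3 + 7*q^2 - 2*q + 7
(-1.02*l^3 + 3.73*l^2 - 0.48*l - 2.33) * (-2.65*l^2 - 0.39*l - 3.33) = 2.703*l^5 - 9.4867*l^4 + 3.2139*l^3 - 6.0592*l^2 + 2.5071*l + 7.7589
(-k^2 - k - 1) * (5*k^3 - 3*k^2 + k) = -5*k^5 - 2*k^4 - 3*k^3 + 2*k^2 - k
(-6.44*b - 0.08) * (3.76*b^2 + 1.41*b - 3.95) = -24.2144*b^3 - 9.3812*b^2 + 25.3252*b + 0.316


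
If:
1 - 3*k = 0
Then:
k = 1/3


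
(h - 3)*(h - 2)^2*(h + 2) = h^4 - 5*h^3 + 2*h^2 + 20*h - 24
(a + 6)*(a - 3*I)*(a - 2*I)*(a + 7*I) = a^4 + 6*a^3 + 2*I*a^3 + 29*a^2 + 12*I*a^2 + 174*a - 42*I*a - 252*I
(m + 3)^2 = m^2 + 6*m + 9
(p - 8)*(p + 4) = p^2 - 4*p - 32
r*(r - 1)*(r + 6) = r^3 + 5*r^2 - 6*r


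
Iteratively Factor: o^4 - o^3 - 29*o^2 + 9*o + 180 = (o - 3)*(o^3 + 2*o^2 - 23*o - 60) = (o - 3)*(o + 4)*(o^2 - 2*o - 15) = (o - 3)*(o + 3)*(o + 4)*(o - 5)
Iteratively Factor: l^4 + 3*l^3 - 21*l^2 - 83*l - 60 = (l + 1)*(l^3 + 2*l^2 - 23*l - 60) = (l + 1)*(l + 4)*(l^2 - 2*l - 15) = (l + 1)*(l + 3)*(l + 4)*(l - 5)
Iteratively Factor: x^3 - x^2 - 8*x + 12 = (x - 2)*(x^2 + x - 6) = (x - 2)*(x + 3)*(x - 2)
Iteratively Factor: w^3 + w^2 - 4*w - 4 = (w + 2)*(w^2 - w - 2) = (w - 2)*(w + 2)*(w + 1)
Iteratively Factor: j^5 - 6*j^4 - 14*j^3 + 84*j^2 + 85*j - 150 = (j - 5)*(j^4 - j^3 - 19*j^2 - 11*j + 30) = (j - 5)*(j + 3)*(j^3 - 4*j^2 - 7*j + 10) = (j - 5)*(j + 2)*(j + 3)*(j^2 - 6*j + 5) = (j - 5)*(j - 1)*(j + 2)*(j + 3)*(j - 5)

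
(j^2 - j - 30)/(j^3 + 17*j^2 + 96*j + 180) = (j - 6)/(j^2 + 12*j + 36)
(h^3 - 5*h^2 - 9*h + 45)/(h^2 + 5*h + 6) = (h^2 - 8*h + 15)/(h + 2)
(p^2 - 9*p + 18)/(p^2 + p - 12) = (p - 6)/(p + 4)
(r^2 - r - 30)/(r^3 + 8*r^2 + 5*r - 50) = (r - 6)/(r^2 + 3*r - 10)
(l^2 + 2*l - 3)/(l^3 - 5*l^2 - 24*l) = (l - 1)/(l*(l - 8))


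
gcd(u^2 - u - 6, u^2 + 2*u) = u + 2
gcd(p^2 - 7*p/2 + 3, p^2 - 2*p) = p - 2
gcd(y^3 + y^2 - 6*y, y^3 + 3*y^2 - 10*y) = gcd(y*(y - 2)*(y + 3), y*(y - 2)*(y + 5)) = y^2 - 2*y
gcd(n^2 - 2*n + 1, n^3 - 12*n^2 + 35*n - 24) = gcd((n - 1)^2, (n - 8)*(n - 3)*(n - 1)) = n - 1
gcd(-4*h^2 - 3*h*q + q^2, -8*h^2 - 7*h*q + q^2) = h + q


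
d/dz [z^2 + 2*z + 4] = 2*z + 2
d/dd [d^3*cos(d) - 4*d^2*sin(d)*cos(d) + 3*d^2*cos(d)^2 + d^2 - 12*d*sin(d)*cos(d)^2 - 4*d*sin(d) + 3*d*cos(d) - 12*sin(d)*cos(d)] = -d^3*sin(d) - 3*d^2*sin(2*d) + 3*d^2*cos(d) - 4*d^2*cos(2*d) - 3*d*sin(d) - 4*d*sin(2*d) - 7*d*cos(d) + 3*d*cos(2*d) - 9*d*cos(3*d) + 5*d - 7*sin(d) - 3*sin(3*d) + 3*cos(d) - 12*cos(2*d)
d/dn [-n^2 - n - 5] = -2*n - 1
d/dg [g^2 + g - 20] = 2*g + 1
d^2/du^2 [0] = 0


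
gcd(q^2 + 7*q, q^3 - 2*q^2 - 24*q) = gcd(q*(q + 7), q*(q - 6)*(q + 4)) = q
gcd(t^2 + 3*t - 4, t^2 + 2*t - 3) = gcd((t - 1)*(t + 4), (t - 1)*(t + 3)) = t - 1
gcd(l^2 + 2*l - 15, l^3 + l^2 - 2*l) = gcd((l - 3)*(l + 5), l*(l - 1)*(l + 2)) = 1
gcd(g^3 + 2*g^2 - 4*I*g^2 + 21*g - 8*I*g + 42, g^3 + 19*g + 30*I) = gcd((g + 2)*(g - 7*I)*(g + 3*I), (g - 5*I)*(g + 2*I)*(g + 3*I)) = g + 3*I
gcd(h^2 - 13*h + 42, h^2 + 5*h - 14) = 1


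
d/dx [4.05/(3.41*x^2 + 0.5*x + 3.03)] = (-27.621*x - 2.025)/(3.41*x^2 + 0.5*x + 3.03)^2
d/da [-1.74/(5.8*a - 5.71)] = 10.092/(5.8*a - 5.71)^2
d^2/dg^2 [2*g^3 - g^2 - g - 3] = 12*g - 2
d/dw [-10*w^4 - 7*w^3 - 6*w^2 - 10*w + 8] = -40*w^3 - 21*w^2 - 12*w - 10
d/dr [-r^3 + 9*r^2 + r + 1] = -3*r^2 + 18*r + 1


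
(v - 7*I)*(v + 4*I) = v^2 - 3*I*v + 28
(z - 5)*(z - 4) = z^2 - 9*z + 20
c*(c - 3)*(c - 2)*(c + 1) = c^4 - 4*c^3 + c^2 + 6*c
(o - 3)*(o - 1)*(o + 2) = o^3 - 2*o^2 - 5*o + 6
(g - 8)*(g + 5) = g^2 - 3*g - 40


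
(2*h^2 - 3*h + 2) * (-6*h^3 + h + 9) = -12*h^5 + 18*h^4 - 10*h^3 + 15*h^2 - 25*h + 18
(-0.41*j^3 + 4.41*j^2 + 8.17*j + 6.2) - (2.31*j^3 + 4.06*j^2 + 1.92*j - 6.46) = -2.72*j^3 + 0.350000000000001*j^2 + 6.25*j + 12.66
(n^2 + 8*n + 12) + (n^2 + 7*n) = 2*n^2 + 15*n + 12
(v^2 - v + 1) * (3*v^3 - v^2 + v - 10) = 3*v^5 - 4*v^4 + 5*v^3 - 12*v^2 + 11*v - 10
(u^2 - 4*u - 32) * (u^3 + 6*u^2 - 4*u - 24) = u^5 + 2*u^4 - 60*u^3 - 200*u^2 + 224*u + 768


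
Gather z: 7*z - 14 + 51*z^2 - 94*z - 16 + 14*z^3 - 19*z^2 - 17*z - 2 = 14*z^3 + 32*z^2 - 104*z - 32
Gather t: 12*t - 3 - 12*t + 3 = 0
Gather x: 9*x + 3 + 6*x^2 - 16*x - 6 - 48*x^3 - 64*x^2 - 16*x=-48*x^3 - 58*x^2 - 23*x - 3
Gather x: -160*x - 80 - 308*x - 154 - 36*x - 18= -504*x - 252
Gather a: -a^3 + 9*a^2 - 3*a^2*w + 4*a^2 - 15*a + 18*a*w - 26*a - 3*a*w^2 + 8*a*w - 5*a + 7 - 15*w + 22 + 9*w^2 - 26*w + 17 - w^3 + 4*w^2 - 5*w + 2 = -a^3 + a^2*(13 - 3*w) + a*(-3*w^2 + 26*w - 46) - w^3 + 13*w^2 - 46*w + 48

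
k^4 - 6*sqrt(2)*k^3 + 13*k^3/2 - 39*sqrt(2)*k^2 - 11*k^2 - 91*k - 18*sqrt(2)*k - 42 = (k + 1/2)*(k + 6)*(k - 7*sqrt(2))*(k + sqrt(2))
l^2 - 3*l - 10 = (l - 5)*(l + 2)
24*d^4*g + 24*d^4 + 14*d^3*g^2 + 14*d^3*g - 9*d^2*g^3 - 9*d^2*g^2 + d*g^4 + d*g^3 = (-6*d + g)*(-4*d + g)*(d + g)*(d*g + d)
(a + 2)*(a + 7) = a^2 + 9*a + 14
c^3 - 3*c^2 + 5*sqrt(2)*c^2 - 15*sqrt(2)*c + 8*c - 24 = (c - 3)*(c + sqrt(2))*(c + 4*sqrt(2))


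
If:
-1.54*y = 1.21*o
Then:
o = -1.27272727272727*y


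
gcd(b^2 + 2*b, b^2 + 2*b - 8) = 1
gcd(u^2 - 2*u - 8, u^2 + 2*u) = u + 2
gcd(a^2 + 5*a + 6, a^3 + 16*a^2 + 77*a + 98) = a + 2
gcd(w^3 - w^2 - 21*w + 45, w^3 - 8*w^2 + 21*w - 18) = w^2 - 6*w + 9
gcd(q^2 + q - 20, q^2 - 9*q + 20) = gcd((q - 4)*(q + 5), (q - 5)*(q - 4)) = q - 4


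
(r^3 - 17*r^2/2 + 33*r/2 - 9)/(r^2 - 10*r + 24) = (2*r^2 - 5*r + 3)/(2*(r - 4))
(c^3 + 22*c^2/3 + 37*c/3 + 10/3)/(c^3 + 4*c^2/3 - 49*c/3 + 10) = (3*c^2 + 7*c + 2)/(3*c^2 - 11*c + 6)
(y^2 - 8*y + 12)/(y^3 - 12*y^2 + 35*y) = (y^2 - 8*y + 12)/(y*(y^2 - 12*y + 35))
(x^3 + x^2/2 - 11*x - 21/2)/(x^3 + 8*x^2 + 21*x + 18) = (2*x^2 - 5*x - 7)/(2*(x^2 + 5*x + 6))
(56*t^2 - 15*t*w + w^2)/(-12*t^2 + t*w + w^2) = (56*t^2 - 15*t*w + w^2)/(-12*t^2 + t*w + w^2)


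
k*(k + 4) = k^2 + 4*k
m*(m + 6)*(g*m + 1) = g*m^3 + 6*g*m^2 + m^2 + 6*m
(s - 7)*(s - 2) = s^2 - 9*s + 14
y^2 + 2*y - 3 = (y - 1)*(y + 3)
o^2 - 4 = (o - 2)*(o + 2)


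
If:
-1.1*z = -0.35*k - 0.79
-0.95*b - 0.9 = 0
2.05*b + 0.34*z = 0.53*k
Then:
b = -0.95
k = -4.03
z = -0.56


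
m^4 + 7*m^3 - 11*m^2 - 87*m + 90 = (m - 3)*(m - 1)*(m + 5)*(m + 6)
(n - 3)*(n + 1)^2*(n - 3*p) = n^4 - 3*n^3*p - n^3 + 3*n^2*p - 5*n^2 + 15*n*p - 3*n + 9*p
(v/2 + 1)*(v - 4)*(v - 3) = v^3/2 - 5*v^2/2 - v + 12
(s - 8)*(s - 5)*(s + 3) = s^3 - 10*s^2 + s + 120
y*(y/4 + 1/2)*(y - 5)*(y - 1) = y^4/4 - y^3 - 7*y^2/4 + 5*y/2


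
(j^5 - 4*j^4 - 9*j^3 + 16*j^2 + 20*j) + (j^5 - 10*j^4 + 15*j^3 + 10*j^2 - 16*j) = 2*j^5 - 14*j^4 + 6*j^3 + 26*j^2 + 4*j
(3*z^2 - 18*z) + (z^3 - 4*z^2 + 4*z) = z^3 - z^2 - 14*z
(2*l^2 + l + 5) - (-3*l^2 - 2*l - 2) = 5*l^2 + 3*l + 7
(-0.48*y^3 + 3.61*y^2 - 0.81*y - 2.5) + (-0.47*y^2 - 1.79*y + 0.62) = -0.48*y^3 + 3.14*y^2 - 2.6*y - 1.88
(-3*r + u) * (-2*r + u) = 6*r^2 - 5*r*u + u^2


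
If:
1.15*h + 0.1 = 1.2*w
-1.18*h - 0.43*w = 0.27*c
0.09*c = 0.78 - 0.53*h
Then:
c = 6724.36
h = -1140.40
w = -1092.80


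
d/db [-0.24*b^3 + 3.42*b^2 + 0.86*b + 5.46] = -0.72*b^2 + 6.84*b + 0.86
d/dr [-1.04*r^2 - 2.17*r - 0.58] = -2.08*r - 2.17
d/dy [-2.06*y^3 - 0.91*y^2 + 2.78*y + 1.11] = -6.18*y^2 - 1.82*y + 2.78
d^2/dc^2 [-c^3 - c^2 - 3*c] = -6*c - 2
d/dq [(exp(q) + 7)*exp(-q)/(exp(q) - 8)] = (-exp(2*q) - 14*exp(q) + 56)*exp(-q)/(exp(2*q) - 16*exp(q) + 64)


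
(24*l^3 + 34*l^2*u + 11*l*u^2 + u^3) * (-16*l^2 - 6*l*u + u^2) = -384*l^5 - 688*l^4*u - 356*l^3*u^2 - 48*l^2*u^3 + 5*l*u^4 + u^5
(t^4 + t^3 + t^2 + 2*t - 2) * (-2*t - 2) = -2*t^5 - 4*t^4 - 4*t^3 - 6*t^2 + 4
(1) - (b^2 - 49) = 50 - b^2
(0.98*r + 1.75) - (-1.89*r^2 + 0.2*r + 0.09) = 1.89*r^2 + 0.78*r + 1.66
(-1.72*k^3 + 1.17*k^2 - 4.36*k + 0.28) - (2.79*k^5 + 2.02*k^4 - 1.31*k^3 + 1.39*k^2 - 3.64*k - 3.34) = -2.79*k^5 - 2.02*k^4 - 0.41*k^3 - 0.22*k^2 - 0.72*k + 3.62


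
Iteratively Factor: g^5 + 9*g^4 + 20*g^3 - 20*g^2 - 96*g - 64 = (g - 2)*(g^4 + 11*g^3 + 42*g^2 + 64*g + 32) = (g - 2)*(g + 4)*(g^3 + 7*g^2 + 14*g + 8) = (g - 2)*(g + 4)^2*(g^2 + 3*g + 2) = (g - 2)*(g + 1)*(g + 4)^2*(g + 2)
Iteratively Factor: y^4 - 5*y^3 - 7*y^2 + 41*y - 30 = (y - 2)*(y^3 - 3*y^2 - 13*y + 15) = (y - 2)*(y - 1)*(y^2 - 2*y - 15) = (y - 5)*(y - 2)*(y - 1)*(y + 3)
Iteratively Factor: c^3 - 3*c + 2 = (c - 1)*(c^2 + c - 2) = (c - 1)*(c + 2)*(c - 1)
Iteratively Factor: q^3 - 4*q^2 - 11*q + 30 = (q + 3)*(q^2 - 7*q + 10) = (q - 2)*(q + 3)*(q - 5)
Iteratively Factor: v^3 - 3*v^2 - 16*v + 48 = (v + 4)*(v^2 - 7*v + 12) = (v - 4)*(v + 4)*(v - 3)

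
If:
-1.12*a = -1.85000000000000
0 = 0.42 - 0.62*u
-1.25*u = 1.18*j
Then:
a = 1.65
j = -0.72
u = 0.68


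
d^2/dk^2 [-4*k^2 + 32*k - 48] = -8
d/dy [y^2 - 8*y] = 2*y - 8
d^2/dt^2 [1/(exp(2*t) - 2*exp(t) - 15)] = 2*((1 - 2*exp(t))*(-exp(2*t) + 2*exp(t) + 15) - 4*(1 - exp(t))^2*exp(t))*exp(t)/(-exp(2*t) + 2*exp(t) + 15)^3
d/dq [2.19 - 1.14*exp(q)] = -1.14*exp(q)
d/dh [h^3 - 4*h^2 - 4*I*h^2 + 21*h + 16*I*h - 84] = 3*h^2 - 8*h - 8*I*h + 21 + 16*I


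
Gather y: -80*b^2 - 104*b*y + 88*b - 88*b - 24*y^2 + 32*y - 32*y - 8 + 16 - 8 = -80*b^2 - 104*b*y - 24*y^2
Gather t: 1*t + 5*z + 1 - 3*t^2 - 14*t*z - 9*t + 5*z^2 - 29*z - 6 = -3*t^2 + t*(-14*z - 8) + 5*z^2 - 24*z - 5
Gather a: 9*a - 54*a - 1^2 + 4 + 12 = 15 - 45*a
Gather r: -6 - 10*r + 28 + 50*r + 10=40*r + 32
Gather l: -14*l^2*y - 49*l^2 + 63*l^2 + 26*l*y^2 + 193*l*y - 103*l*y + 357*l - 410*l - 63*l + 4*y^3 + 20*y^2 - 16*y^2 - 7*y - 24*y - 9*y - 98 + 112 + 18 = l^2*(14 - 14*y) + l*(26*y^2 + 90*y - 116) + 4*y^3 + 4*y^2 - 40*y + 32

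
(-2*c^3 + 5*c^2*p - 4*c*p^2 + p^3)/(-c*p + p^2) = 2*c^2/p - 3*c + p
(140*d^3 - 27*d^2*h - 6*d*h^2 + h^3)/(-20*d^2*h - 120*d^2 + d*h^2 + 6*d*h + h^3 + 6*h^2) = (-7*d + h)/(h + 6)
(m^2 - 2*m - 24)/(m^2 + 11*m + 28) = (m - 6)/(m + 7)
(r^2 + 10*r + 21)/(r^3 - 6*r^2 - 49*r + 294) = (r + 3)/(r^2 - 13*r + 42)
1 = 1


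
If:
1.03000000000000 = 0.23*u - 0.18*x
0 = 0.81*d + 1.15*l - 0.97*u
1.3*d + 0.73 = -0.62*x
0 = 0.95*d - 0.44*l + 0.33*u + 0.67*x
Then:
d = -12.08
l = 28.22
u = 23.37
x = 24.15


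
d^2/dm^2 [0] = 0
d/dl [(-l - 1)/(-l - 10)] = 9/(l + 10)^2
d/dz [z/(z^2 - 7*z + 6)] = (6 - z^2)/(z^4 - 14*z^3 + 61*z^2 - 84*z + 36)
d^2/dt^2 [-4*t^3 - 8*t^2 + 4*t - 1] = -24*t - 16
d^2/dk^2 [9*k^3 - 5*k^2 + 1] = 54*k - 10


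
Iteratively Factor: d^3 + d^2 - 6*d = (d + 3)*(d^2 - 2*d) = d*(d + 3)*(d - 2)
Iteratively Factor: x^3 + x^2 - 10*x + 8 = (x + 4)*(x^2 - 3*x + 2) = (x - 1)*(x + 4)*(x - 2)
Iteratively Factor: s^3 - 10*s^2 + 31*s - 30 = (s - 3)*(s^2 - 7*s + 10) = (s - 3)*(s - 2)*(s - 5)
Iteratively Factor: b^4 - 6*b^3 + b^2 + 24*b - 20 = (b + 2)*(b^3 - 8*b^2 + 17*b - 10) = (b - 2)*(b + 2)*(b^2 - 6*b + 5) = (b - 2)*(b - 1)*(b + 2)*(b - 5)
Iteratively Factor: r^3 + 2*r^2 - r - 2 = (r + 2)*(r^2 - 1) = (r + 1)*(r + 2)*(r - 1)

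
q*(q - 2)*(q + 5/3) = q^3 - q^2/3 - 10*q/3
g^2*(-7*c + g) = -7*c*g^2 + g^3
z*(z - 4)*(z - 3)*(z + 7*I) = z^4 - 7*z^3 + 7*I*z^3 + 12*z^2 - 49*I*z^2 + 84*I*z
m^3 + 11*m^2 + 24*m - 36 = (m - 1)*(m + 6)^2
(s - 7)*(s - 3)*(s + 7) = s^3 - 3*s^2 - 49*s + 147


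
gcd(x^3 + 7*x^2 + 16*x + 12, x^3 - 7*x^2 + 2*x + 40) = x + 2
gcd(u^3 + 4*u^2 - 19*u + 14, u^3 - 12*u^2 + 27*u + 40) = 1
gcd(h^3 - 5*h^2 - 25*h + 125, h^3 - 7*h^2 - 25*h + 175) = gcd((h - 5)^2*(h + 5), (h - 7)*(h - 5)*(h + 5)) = h^2 - 25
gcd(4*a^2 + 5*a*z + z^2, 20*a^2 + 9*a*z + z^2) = 4*a + z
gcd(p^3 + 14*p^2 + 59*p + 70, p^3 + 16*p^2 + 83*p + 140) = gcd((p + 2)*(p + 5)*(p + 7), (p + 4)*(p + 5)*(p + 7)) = p^2 + 12*p + 35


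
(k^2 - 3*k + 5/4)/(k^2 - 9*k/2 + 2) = (k - 5/2)/(k - 4)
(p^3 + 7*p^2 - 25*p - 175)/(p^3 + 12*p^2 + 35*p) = (p - 5)/p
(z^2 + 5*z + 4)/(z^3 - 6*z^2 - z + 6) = (z + 4)/(z^2 - 7*z + 6)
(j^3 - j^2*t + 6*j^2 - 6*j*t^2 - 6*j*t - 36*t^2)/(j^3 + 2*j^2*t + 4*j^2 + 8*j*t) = (j^2 - 3*j*t + 6*j - 18*t)/(j*(j + 4))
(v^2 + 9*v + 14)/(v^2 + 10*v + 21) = (v + 2)/(v + 3)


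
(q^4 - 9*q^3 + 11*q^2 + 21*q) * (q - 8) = q^5 - 17*q^4 + 83*q^3 - 67*q^2 - 168*q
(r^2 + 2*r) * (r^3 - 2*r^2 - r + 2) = r^5 - 5*r^3 + 4*r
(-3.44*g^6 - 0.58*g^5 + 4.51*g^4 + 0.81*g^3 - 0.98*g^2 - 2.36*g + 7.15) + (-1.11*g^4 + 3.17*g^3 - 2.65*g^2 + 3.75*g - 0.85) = -3.44*g^6 - 0.58*g^5 + 3.4*g^4 + 3.98*g^3 - 3.63*g^2 + 1.39*g + 6.3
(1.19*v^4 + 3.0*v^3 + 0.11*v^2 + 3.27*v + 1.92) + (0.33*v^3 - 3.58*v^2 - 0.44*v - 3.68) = 1.19*v^4 + 3.33*v^3 - 3.47*v^2 + 2.83*v - 1.76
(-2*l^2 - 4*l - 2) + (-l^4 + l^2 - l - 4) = -l^4 - l^2 - 5*l - 6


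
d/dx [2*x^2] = 4*x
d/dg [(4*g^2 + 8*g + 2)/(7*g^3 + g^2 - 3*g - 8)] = 2*(-14*g^4 - 56*g^3 - 31*g^2 - 34*g - 29)/(49*g^6 + 14*g^5 - 41*g^4 - 118*g^3 - 7*g^2 + 48*g + 64)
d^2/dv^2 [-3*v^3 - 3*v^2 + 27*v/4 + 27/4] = -18*v - 6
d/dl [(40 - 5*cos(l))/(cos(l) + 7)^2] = 5*(23 - cos(l))*sin(l)/(cos(l) + 7)^3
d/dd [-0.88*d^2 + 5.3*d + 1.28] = 5.3 - 1.76*d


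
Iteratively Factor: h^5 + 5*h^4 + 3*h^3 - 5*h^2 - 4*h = (h + 4)*(h^4 + h^3 - h^2 - h) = (h + 1)*(h + 4)*(h^3 - h) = h*(h + 1)*(h + 4)*(h^2 - 1) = h*(h - 1)*(h + 1)*(h + 4)*(h + 1)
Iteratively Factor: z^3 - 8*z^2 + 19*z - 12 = (z - 3)*(z^2 - 5*z + 4) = (z - 4)*(z - 3)*(z - 1)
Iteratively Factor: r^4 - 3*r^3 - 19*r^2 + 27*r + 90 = (r - 3)*(r^3 - 19*r - 30) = (r - 3)*(r + 2)*(r^2 - 2*r - 15) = (r - 5)*(r - 3)*(r + 2)*(r + 3)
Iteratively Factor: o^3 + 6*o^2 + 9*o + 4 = (o + 1)*(o^2 + 5*o + 4) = (o + 1)*(o + 4)*(o + 1)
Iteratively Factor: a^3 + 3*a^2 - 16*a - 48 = (a + 4)*(a^2 - a - 12) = (a + 3)*(a + 4)*(a - 4)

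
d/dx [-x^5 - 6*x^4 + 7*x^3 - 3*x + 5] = -5*x^4 - 24*x^3 + 21*x^2 - 3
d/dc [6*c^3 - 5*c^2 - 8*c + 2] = 18*c^2 - 10*c - 8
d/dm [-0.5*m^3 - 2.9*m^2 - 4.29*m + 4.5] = -1.5*m^2 - 5.8*m - 4.29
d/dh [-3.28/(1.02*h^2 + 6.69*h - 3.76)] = (6.6912*h + 21.9432)/(1.02*h^2 + 6.69*h - 3.76)^2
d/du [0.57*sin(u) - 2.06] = 0.57*cos(u)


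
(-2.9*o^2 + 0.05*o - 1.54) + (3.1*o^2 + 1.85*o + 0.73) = 0.2*o^2 + 1.9*o - 0.81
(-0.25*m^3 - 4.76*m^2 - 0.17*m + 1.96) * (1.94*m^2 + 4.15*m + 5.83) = -0.485*m^5 - 10.2719*m^4 - 21.5413*m^3 - 24.6539*m^2 + 7.1429*m + 11.4268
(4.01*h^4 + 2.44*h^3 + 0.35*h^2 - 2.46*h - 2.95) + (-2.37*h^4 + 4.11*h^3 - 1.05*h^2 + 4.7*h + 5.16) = 1.64*h^4 + 6.55*h^3 - 0.7*h^2 + 2.24*h + 2.21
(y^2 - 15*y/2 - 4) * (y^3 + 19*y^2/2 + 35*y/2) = y^5 + 2*y^4 - 231*y^3/4 - 677*y^2/4 - 70*y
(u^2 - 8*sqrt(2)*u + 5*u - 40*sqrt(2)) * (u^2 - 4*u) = u^4 - 8*sqrt(2)*u^3 + u^3 - 20*u^2 - 8*sqrt(2)*u^2 + 160*sqrt(2)*u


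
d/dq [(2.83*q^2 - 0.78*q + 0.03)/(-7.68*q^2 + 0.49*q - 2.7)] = (-4.6037*q^2 - 14.8212*q + 2.0913)/(58.9824*q^4 - 7.5264*q^3 + 41.7121*q^2 - 2.646*q + 7.29)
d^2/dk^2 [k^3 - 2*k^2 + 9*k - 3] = 6*k - 4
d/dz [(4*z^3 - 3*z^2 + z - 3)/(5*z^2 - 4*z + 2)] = (20*z^4 - 32*z^3 + 31*z^2 + 18*z - 10)/(25*z^4 - 40*z^3 + 36*z^2 - 16*z + 4)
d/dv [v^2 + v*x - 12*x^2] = 2*v + x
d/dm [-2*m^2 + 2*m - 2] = 2 - 4*m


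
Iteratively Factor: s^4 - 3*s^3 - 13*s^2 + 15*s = (s - 1)*(s^3 - 2*s^2 - 15*s) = (s - 5)*(s - 1)*(s^2 + 3*s) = s*(s - 5)*(s - 1)*(s + 3)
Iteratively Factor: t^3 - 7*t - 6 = (t - 3)*(t^2 + 3*t + 2) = (t - 3)*(t + 2)*(t + 1)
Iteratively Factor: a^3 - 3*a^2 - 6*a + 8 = (a - 1)*(a^2 - 2*a - 8) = (a - 1)*(a + 2)*(a - 4)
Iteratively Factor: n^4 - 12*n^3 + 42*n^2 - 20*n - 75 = (n - 3)*(n^3 - 9*n^2 + 15*n + 25) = (n - 5)*(n - 3)*(n^2 - 4*n - 5) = (n - 5)^2*(n - 3)*(n + 1)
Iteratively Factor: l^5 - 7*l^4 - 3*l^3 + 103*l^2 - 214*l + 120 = (l - 2)*(l^4 - 5*l^3 - 13*l^2 + 77*l - 60) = (l - 3)*(l - 2)*(l^3 - 2*l^2 - 19*l + 20) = (l - 3)*(l - 2)*(l - 1)*(l^2 - l - 20) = (l - 3)*(l - 2)*(l - 1)*(l + 4)*(l - 5)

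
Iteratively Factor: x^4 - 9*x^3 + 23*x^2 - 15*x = (x - 5)*(x^3 - 4*x^2 + 3*x) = (x - 5)*(x - 1)*(x^2 - 3*x) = (x - 5)*(x - 3)*(x - 1)*(x)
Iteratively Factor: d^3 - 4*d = (d + 2)*(d^2 - 2*d) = d*(d + 2)*(d - 2)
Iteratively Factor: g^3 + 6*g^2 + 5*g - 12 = (g + 3)*(g^2 + 3*g - 4) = (g + 3)*(g + 4)*(g - 1)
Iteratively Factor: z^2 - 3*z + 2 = (z - 1)*(z - 2)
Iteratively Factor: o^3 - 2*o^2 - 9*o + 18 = (o - 3)*(o^2 + o - 6) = (o - 3)*(o + 3)*(o - 2)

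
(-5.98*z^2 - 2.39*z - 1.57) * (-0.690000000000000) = 4.1262*z^2 + 1.6491*z + 1.0833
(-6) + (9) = 3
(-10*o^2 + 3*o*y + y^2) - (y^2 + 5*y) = -10*o^2 + 3*o*y - 5*y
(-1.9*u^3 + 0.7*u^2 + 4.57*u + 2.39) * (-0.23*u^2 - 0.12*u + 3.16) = 0.437*u^5 + 0.067*u^4 - 7.1391*u^3 + 1.1139*u^2 + 14.1544*u + 7.5524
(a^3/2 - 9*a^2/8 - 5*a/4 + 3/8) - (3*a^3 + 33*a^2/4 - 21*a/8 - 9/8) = -5*a^3/2 - 75*a^2/8 + 11*a/8 + 3/2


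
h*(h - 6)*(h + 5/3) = h^3 - 13*h^2/3 - 10*h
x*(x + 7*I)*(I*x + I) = I*x^3 - 7*x^2 + I*x^2 - 7*x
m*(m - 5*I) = m^2 - 5*I*m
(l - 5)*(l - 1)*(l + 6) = l^3 - 31*l + 30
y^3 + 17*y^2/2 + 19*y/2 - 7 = (y - 1/2)*(y + 2)*(y + 7)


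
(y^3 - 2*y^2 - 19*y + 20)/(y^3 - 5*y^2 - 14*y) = (-y^3 + 2*y^2 + 19*y - 20)/(y*(-y^2 + 5*y + 14))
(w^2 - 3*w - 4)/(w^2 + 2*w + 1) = (w - 4)/(w + 1)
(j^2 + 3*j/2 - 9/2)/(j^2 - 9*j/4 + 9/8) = 4*(j + 3)/(4*j - 3)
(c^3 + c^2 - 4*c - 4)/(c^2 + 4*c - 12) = (c^2 + 3*c + 2)/(c + 6)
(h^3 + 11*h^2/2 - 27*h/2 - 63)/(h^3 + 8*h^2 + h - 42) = (h^2 + 5*h/2 - 21)/(h^2 + 5*h - 14)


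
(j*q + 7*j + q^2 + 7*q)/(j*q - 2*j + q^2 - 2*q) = (q + 7)/(q - 2)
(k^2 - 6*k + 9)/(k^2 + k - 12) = (k - 3)/(k + 4)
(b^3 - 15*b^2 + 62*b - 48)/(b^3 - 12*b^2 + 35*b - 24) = (b - 6)/(b - 3)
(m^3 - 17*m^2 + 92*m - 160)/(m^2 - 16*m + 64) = (m^2 - 9*m + 20)/(m - 8)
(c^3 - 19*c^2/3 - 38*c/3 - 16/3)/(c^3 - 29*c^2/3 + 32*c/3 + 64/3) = (3*c + 2)/(3*c - 8)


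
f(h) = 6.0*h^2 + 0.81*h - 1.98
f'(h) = 12.0*h + 0.81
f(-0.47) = -1.04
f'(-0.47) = -4.83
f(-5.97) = 207.03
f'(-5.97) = -70.83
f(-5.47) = 173.11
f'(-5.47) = -64.83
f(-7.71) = 348.44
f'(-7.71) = -91.71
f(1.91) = 21.46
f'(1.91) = 23.73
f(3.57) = 77.38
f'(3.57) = 43.65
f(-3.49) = 68.27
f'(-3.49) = -41.07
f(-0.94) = 2.56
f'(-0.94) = -10.47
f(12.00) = 871.74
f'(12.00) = 144.81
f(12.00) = 871.74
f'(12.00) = 144.81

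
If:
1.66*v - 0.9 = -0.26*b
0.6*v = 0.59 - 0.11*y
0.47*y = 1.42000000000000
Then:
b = 0.72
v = 0.43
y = 3.02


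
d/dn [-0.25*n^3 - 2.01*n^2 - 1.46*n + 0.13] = -0.75*n^2 - 4.02*n - 1.46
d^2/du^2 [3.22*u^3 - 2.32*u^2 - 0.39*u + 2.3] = 19.32*u - 4.64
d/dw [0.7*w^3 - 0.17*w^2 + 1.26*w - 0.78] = 2.1*w^2 - 0.34*w + 1.26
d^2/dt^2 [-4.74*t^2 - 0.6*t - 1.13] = -9.48000000000000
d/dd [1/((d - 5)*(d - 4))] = (9 - 2*d)/(d^4 - 18*d^3 + 121*d^2 - 360*d + 400)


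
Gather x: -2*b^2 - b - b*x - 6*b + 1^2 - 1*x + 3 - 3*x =-2*b^2 - 7*b + x*(-b - 4) + 4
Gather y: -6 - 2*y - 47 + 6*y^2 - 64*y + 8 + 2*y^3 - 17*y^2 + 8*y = 2*y^3 - 11*y^2 - 58*y - 45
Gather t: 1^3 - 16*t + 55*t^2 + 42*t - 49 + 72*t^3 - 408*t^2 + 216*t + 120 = 72*t^3 - 353*t^2 + 242*t + 72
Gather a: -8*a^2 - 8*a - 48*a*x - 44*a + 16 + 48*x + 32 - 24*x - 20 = -8*a^2 + a*(-48*x - 52) + 24*x + 28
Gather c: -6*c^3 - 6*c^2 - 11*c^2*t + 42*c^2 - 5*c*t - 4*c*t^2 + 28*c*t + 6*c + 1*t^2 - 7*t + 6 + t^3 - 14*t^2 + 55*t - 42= -6*c^3 + c^2*(36 - 11*t) + c*(-4*t^2 + 23*t + 6) + t^3 - 13*t^2 + 48*t - 36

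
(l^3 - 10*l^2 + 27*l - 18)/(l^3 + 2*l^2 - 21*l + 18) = (l - 6)/(l + 6)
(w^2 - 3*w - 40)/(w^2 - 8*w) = (w + 5)/w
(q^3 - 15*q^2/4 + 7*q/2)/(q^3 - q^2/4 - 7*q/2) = (4*q - 7)/(4*q + 7)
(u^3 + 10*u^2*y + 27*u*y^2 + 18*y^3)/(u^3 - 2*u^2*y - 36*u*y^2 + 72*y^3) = (u^2 + 4*u*y + 3*y^2)/(u^2 - 8*u*y + 12*y^2)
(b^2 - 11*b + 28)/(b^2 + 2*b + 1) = (b^2 - 11*b + 28)/(b^2 + 2*b + 1)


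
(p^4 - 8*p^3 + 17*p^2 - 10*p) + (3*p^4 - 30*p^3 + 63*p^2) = 4*p^4 - 38*p^3 + 80*p^2 - 10*p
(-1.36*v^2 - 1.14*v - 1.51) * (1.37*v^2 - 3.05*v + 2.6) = -1.8632*v^4 + 2.5862*v^3 - 2.1277*v^2 + 1.6415*v - 3.926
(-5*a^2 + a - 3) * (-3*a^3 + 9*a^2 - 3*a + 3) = 15*a^5 - 48*a^4 + 33*a^3 - 45*a^2 + 12*a - 9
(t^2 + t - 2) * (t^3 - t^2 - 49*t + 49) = t^5 - 52*t^3 + 2*t^2 + 147*t - 98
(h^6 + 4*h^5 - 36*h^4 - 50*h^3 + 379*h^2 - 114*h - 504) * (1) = h^6 + 4*h^5 - 36*h^4 - 50*h^3 + 379*h^2 - 114*h - 504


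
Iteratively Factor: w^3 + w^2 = (w + 1)*(w^2) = w*(w + 1)*(w)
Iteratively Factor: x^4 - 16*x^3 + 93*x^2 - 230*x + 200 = (x - 4)*(x^3 - 12*x^2 + 45*x - 50) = (x - 5)*(x - 4)*(x^2 - 7*x + 10) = (x - 5)^2*(x - 4)*(x - 2)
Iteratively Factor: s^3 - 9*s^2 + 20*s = (s - 5)*(s^2 - 4*s) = s*(s - 5)*(s - 4)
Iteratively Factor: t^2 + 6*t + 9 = (t + 3)*(t + 3)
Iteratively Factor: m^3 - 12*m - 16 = (m + 2)*(m^2 - 2*m - 8) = (m - 4)*(m + 2)*(m + 2)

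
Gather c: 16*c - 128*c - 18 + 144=126 - 112*c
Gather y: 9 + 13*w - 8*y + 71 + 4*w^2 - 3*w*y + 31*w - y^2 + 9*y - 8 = 4*w^2 + 44*w - y^2 + y*(1 - 3*w) + 72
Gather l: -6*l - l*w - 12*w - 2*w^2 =l*(-w - 6) - 2*w^2 - 12*w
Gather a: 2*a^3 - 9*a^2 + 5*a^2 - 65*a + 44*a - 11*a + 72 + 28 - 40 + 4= 2*a^3 - 4*a^2 - 32*a + 64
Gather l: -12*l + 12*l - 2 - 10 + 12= 0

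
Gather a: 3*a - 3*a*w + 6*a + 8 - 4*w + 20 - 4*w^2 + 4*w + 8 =a*(9 - 3*w) - 4*w^2 + 36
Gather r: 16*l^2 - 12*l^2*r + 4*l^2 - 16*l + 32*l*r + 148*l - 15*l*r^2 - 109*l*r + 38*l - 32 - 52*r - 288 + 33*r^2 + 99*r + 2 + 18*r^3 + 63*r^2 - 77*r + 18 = 20*l^2 + 170*l + 18*r^3 + r^2*(96 - 15*l) + r*(-12*l^2 - 77*l - 30) - 300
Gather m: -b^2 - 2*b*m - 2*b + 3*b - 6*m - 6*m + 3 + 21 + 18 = -b^2 + b + m*(-2*b - 12) + 42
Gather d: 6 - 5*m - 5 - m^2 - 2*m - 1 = -m^2 - 7*m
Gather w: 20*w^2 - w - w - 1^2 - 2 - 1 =20*w^2 - 2*w - 4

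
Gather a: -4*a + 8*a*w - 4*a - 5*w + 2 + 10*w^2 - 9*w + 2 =a*(8*w - 8) + 10*w^2 - 14*w + 4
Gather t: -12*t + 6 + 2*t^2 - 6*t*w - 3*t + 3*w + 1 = 2*t^2 + t*(-6*w - 15) + 3*w + 7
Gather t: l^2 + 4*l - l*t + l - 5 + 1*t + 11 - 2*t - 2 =l^2 + 5*l + t*(-l - 1) + 4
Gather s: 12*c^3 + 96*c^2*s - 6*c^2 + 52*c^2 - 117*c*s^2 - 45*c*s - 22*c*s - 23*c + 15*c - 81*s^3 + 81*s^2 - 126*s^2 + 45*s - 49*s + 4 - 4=12*c^3 + 46*c^2 - 8*c - 81*s^3 + s^2*(-117*c - 45) + s*(96*c^2 - 67*c - 4)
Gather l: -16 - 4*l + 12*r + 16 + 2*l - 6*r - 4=-2*l + 6*r - 4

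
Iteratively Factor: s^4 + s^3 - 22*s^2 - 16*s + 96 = (s - 2)*(s^3 + 3*s^2 - 16*s - 48) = (s - 2)*(s + 3)*(s^2 - 16) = (s - 2)*(s + 3)*(s + 4)*(s - 4)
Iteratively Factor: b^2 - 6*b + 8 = (b - 2)*(b - 4)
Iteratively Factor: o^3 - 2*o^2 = (o)*(o^2 - 2*o) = o^2*(o - 2)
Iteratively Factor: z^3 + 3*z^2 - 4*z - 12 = (z - 2)*(z^2 + 5*z + 6) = (z - 2)*(z + 3)*(z + 2)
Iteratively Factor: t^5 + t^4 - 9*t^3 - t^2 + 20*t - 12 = (t - 1)*(t^4 + 2*t^3 - 7*t^2 - 8*t + 12) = (t - 1)*(t + 3)*(t^3 - t^2 - 4*t + 4) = (t - 1)^2*(t + 3)*(t^2 - 4) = (t - 1)^2*(t + 2)*(t + 3)*(t - 2)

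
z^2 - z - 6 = (z - 3)*(z + 2)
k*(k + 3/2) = k^2 + 3*k/2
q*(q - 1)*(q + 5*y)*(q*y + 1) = q^4*y + 5*q^3*y^2 - q^3*y + q^3 - 5*q^2*y^2 + 5*q^2*y - q^2 - 5*q*y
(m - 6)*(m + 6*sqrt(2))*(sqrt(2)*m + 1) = sqrt(2)*m^3 - 6*sqrt(2)*m^2 + 13*m^2 - 78*m + 6*sqrt(2)*m - 36*sqrt(2)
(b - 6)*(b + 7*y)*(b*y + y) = b^3*y + 7*b^2*y^2 - 5*b^2*y - 35*b*y^2 - 6*b*y - 42*y^2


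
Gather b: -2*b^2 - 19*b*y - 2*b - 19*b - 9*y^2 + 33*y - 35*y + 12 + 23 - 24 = -2*b^2 + b*(-19*y - 21) - 9*y^2 - 2*y + 11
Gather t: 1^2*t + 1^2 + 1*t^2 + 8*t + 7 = t^2 + 9*t + 8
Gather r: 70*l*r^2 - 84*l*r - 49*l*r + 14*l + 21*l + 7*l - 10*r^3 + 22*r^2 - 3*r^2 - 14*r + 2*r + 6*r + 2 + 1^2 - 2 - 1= 42*l - 10*r^3 + r^2*(70*l + 19) + r*(-133*l - 6)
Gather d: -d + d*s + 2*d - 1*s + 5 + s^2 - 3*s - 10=d*(s + 1) + s^2 - 4*s - 5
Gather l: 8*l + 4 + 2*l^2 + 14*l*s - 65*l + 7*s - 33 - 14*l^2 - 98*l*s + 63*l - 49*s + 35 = -12*l^2 + l*(6 - 84*s) - 42*s + 6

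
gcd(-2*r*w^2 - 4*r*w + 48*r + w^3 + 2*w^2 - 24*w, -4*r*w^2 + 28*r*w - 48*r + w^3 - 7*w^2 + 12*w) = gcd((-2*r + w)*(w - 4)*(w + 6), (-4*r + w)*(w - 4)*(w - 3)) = w - 4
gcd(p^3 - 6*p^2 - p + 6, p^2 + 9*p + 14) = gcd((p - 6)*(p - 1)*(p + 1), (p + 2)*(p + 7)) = 1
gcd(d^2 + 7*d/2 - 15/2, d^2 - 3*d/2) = d - 3/2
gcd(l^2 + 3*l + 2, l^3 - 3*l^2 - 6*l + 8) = l + 2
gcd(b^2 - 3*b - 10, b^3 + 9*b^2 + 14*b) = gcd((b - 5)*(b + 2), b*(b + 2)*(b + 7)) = b + 2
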